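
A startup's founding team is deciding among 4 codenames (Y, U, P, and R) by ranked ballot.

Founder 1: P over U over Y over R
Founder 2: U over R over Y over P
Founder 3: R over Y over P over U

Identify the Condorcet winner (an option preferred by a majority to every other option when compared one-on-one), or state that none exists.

No Condorcet winner

Head-to-head results (3 voters total):
Y vs U: U wins 2–1.
Y vs P: Y wins 2–1.
Y vs R: R wins 2–1.
U vs P: P wins 2–1.
U vs R: U wins 2–1.
P vs R: R wins 2–1.
No candidate beats all others: Y beats P beats U beats Y, a majority cycle.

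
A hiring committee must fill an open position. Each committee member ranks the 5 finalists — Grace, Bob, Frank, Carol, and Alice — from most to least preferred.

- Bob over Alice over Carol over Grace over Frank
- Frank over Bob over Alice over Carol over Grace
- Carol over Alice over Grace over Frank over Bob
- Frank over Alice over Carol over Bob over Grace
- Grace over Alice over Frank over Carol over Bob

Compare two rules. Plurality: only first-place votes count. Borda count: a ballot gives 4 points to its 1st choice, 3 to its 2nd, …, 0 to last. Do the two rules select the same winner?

No

Plurality first-place counts: Grace 1, Bob 1, Frank 2, Carol 1, Alice 0 → Frank.
Borda totals: Grace 7, Bob 8, Frank 11, Carol 10, Alice 14 → Alice.
The two rules disagree: plurality picks Frank, Borda picks Alice.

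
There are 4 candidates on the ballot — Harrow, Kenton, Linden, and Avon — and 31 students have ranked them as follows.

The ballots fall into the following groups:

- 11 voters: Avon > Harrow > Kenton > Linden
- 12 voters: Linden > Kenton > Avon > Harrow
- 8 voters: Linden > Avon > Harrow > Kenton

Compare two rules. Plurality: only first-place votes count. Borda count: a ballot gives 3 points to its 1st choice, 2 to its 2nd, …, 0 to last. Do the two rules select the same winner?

No

Plurality first-place counts: Harrow 0, Kenton 0, Linden 20, Avon 11 → Linden.
Borda totals: Harrow 30, Kenton 35, Linden 60, Avon 61 → Avon.
The two rules disagree: plurality picks Linden, Borda picks Avon.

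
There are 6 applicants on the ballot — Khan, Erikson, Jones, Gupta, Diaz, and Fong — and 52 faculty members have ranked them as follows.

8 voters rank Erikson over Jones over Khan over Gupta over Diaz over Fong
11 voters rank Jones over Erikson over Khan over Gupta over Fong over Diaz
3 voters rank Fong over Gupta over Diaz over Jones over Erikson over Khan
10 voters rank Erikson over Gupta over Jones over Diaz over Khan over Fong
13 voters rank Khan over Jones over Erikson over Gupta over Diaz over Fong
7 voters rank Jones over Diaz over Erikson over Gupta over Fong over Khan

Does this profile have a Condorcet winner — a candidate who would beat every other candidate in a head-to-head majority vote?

Yes

Head-to-head results (52 voters total):
Khan vs Erikson: Erikson wins 39–13.
Khan vs Jones: Jones wins 39–13.
Khan vs Gupta: Khan wins 32–20.
Khan vs Diaz: Khan wins 32–20.
Khan vs Fong: Khan wins 42–10.
Erikson vs Jones: Jones wins 34–18.
Erikson vs Gupta: Erikson wins 49–3.
Erikson vs Diaz: Erikson wins 42–10.
Erikson vs Fong: Erikson wins 49–3.
Jones vs Gupta: Jones wins 39–13.
Jones vs Diaz: Jones wins 49–3.
Jones vs Fong: Jones wins 49–3.
Gupta vs Diaz: Gupta wins 45–7.
Gupta vs Fong: Gupta wins 49–3.
Diaz vs Fong: Diaz wins 38–14.
Jones beats each rival — Khan (39–13), Erikson (34–18), Gupta (39–13), Diaz (49–3), Fong (49–3) — so Jones is the Condorcet winner.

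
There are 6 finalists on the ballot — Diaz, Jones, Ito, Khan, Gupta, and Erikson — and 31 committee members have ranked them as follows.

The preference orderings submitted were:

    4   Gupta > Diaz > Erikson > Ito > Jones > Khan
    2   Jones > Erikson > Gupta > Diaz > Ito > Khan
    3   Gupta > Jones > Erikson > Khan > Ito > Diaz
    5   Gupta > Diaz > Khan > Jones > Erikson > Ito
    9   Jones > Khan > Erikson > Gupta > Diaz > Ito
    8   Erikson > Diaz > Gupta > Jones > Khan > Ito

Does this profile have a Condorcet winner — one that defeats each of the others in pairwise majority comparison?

No

Head-to-head results (31 voters total):
Diaz vs Jones: Diaz wins 17–14.
Diaz vs Ito: Diaz wins 28–3.
Diaz vs Khan: Diaz wins 19–12.
Diaz vs Gupta: Gupta wins 23–8.
Diaz vs Erikson: Erikson wins 22–9.
Jones vs Ito: Jones wins 27–4.
Jones vs Khan: Jones wins 26–5.
Jones vs Gupta: Gupta wins 20–11.
Jones vs Erikson: Jones wins 19–12.
Ito vs Khan: Khan wins 25–6.
Ito vs Gupta: Gupta wins 31–0.
Ito vs Erikson: Erikson wins 31–0.
Khan vs Gupta: Gupta wins 22–9.
Khan vs Erikson: Erikson wins 17–14.
Gupta vs Erikson: Erikson wins 19–12.
No candidate beats all others: Diaz beats Jones beats Erikson beats Diaz, a majority cycle.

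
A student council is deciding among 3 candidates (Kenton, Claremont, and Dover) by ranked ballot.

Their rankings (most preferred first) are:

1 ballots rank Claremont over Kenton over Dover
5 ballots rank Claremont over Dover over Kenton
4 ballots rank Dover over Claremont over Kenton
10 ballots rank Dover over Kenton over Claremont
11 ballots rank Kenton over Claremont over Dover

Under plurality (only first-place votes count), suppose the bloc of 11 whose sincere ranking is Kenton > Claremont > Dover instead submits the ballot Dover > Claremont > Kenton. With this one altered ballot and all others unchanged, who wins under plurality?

Dover

First-place totals with the altered ballot: Kenton 0, Claremont 6, Dover 25.
The winner is unchanged: still Dover.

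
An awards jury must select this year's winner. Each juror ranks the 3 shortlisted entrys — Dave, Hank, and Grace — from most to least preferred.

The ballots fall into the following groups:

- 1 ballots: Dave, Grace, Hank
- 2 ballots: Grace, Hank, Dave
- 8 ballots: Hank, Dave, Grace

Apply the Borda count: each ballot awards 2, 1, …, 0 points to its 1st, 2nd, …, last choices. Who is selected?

Hank

Borda scores:
  Dave: 2 + 2·0 + 8·1 = 10
  Hank: 0 + 2·1 + 8·2 = 18
  Grace: 1 + 2·2 + 8·0 = 5
Hank has the highest total.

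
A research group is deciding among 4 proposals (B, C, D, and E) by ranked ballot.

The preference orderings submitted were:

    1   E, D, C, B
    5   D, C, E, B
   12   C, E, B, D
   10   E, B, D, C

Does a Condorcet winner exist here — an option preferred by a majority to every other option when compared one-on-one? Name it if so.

No Condorcet winner

Head-to-head results (28 voters total):
B vs C: C wins 18–10.
B vs D: B wins 22–6.
B vs E: E wins 28–0.
C vs D: D wins 16–12.
C vs E: C wins 17–11.
D vs E: E wins 23–5.
No candidate beats all others: B beats D beats C beats B, a majority cycle.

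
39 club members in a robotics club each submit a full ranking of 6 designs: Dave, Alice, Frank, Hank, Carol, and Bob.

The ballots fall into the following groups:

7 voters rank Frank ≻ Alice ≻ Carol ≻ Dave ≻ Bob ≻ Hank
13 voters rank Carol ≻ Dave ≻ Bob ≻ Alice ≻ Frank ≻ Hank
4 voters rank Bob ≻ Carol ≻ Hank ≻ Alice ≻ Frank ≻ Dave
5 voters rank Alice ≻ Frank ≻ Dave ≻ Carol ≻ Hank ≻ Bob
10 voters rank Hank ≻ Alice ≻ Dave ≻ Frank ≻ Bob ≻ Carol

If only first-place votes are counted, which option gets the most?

First-place vote totals:
  Dave: 0
  Alice: 5
  Frank: 7
  Hank: 10
  Carol: 13
  Bob: 4
Carol has the most first-place votes.

Carol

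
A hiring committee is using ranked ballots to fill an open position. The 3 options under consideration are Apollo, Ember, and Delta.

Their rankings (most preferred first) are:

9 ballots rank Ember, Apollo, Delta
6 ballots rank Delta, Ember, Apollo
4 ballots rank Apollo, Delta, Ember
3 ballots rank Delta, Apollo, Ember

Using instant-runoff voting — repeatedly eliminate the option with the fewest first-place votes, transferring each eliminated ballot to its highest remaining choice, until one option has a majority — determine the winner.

Round 1: Ember 9, Delta 9, Apollo 4. Apollo has the fewest and is eliminated.
Round 2: Delta 13, Ember 9. Delta has a majority.

Delta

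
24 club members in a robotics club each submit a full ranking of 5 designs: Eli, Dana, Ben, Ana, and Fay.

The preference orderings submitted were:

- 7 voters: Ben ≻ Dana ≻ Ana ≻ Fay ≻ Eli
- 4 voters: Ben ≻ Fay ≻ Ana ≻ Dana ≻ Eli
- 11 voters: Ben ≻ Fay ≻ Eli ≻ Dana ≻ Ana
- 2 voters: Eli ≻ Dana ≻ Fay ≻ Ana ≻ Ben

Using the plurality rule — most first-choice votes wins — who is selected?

Ben

First-place vote totals:
  Eli: 2
  Dana: 0
  Ben: 22
  Ana: 0
  Fay: 0
Ben has the most first-place votes.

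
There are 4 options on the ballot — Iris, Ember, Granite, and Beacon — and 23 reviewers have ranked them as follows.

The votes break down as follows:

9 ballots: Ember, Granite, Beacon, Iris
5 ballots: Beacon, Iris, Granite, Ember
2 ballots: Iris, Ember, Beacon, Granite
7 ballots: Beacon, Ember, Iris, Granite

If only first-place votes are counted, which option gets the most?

Beacon

First-place vote totals:
  Iris: 2
  Ember: 9
  Granite: 0
  Beacon: 12
Beacon has the most first-place votes.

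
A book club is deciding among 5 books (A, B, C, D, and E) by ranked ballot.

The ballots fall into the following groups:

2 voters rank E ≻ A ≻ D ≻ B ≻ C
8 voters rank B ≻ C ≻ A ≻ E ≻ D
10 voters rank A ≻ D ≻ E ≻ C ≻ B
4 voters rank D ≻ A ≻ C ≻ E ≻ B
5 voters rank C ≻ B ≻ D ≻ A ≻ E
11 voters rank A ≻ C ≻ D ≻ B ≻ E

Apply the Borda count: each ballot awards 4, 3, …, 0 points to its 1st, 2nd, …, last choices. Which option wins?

Borda scores:
  A: 2·3 + 8·2 + 10·4 + 4·3 + 5·1 + 11·4 = 123
  B: 2·1 + 8·4 + 10·0 + 4·0 + 5·3 + 11·1 = 60
  C: 2·0 + 8·3 + 10·1 + 4·2 + 5·4 + 11·3 = 95
  D: 2·2 + 8·0 + 10·3 + 4·4 + 5·2 + 11·2 = 82
  E: 2·4 + 8·1 + 10·2 + 4·1 + 5·0 + 11·0 = 40
A has the highest total.

A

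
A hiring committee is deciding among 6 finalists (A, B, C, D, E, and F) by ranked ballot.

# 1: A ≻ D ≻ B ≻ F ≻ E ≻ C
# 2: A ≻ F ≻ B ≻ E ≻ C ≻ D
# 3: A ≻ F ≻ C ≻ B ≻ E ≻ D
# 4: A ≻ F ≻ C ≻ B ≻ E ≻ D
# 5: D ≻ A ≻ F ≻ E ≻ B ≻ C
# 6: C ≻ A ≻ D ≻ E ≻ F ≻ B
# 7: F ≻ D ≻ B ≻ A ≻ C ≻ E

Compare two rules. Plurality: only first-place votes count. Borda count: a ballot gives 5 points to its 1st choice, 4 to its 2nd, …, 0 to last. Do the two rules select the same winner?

Plurality first-place counts: A 4, B 0, C 1, D 1, E 0, F 1 → A.
Borda totals: A 30, B 14, C 13, D 16, E 9, F 23 → A.
The two rules agree on A.

Yes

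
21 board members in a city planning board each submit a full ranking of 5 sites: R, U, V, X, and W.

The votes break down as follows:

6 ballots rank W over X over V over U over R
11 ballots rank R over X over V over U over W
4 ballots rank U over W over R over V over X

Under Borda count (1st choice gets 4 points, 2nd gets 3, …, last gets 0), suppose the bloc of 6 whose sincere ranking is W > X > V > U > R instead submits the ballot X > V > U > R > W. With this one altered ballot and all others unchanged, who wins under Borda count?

Borda totals with the altered ballot: R 58, U 39, V 44, X 57, W 12.
The winner is unchanged: still R.

R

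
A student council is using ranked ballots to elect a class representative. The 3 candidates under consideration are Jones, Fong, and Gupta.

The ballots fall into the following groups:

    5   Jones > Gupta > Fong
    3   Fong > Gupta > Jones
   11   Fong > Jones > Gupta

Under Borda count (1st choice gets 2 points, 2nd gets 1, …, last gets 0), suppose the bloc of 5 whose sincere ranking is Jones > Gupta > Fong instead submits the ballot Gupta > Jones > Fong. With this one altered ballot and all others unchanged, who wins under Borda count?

Fong

Borda totals with the altered ballot: Jones 16, Fong 28, Gupta 13.
The winner is unchanged: still Fong.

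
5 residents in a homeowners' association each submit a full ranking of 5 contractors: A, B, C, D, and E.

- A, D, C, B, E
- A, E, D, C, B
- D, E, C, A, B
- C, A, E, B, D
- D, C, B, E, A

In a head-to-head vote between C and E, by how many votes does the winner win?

1

Ballots ranking C above E: 3.
Ballots ranking E above C: 2.
C wins 3–2, a margin of 1.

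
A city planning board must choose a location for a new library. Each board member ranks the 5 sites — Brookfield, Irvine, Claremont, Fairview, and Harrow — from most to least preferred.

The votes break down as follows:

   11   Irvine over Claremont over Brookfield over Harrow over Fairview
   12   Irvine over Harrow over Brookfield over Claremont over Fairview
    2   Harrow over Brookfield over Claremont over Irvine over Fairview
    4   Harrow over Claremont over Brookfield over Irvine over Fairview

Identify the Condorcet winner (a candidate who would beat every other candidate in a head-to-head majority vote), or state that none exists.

Head-to-head results (29 voters total):
Brookfield vs Irvine: Irvine wins 23–6.
Brookfield vs Claremont: Claremont wins 15–14.
Brookfield vs Fairview: Brookfield wins 29–0.
Brookfield vs Harrow: Harrow wins 18–11.
Irvine vs Claremont: Irvine wins 23–6.
Irvine vs Fairview: Irvine wins 29–0.
Irvine vs Harrow: Irvine wins 23–6.
Claremont vs Fairview: Claremont wins 29–0.
Claremont vs Harrow: Harrow wins 18–11.
Fairview vs Harrow: Harrow wins 29–0.
Irvine beats each rival — Brookfield (23–6), Claremont (23–6), Fairview (29–0), Harrow (23–6) — so Irvine is the Condorcet winner.

Irvine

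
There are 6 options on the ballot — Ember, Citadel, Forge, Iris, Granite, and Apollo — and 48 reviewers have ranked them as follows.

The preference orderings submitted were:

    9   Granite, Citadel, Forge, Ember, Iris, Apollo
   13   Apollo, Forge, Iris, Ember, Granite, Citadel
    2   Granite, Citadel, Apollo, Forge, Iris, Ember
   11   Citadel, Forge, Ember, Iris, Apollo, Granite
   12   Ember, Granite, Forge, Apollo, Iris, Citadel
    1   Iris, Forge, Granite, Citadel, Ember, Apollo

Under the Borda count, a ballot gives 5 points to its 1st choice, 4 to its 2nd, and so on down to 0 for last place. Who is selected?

Borda scores:
  Ember: 9·2 + 13·2 + 2·0 + 11·3 + 12·5 + 1 = 138
  Citadel: 9·4 + 13·0 + 2·4 + 11·5 + 12·0 + 2 = 101
  Forge: 9·3 + 13·4 + 2·2 + 11·4 + 12·3 + 4 = 167
  Iris: 9·1 + 13·3 + 2·1 + 11·2 + 12·1 + 5 = 89
  Granite: 9·5 + 13·1 + 2·5 + 11·0 + 12·4 + 3 = 119
  Apollo: 9·0 + 13·5 + 2·3 + 11·1 + 12·2 + 0 = 106
Forge has the highest total.

Forge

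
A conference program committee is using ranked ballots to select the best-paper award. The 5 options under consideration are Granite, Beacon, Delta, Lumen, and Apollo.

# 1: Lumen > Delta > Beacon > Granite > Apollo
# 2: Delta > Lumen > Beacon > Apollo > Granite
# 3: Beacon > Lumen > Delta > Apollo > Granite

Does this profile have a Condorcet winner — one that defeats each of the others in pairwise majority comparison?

Head-to-head results (3 voters total):
Granite vs Beacon: Beacon wins 3–0.
Granite vs Delta: Delta wins 3–0.
Granite vs Lumen: Lumen wins 3–0.
Granite vs Apollo: Apollo wins 2–1.
Beacon vs Delta: Delta wins 2–1.
Beacon vs Lumen: Lumen wins 2–1.
Beacon vs Apollo: Beacon wins 3–0.
Delta vs Lumen: Lumen wins 2–1.
Delta vs Apollo: Delta wins 3–0.
Lumen vs Apollo: Lumen wins 3–0.
Lumen beats each rival — Granite (3–0), Beacon (2–1), Delta (2–1), Apollo (3–0) — so Lumen is the Condorcet winner.

Yes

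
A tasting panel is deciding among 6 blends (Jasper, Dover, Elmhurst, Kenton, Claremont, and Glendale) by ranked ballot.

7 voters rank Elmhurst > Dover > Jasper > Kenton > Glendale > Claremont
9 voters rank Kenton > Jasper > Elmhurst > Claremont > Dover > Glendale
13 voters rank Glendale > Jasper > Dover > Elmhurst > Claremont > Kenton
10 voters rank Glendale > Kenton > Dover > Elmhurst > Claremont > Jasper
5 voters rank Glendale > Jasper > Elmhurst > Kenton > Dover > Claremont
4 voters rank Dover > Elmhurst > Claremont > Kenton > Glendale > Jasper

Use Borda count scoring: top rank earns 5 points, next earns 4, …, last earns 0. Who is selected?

Borda scores:
  Jasper: 7·3 + 9·4 + 13·4 + 10·0 + 5·4 + 4·0 = 129
  Dover: 7·4 + 9·1 + 13·3 + 10·3 + 5·1 + 4·5 = 131
  Elmhurst: 7·5 + 9·3 + 13·2 + 10·2 + 5·3 + 4·4 = 139
  Kenton: 7·2 + 9·5 + 13·0 + 10·4 + 5·2 + 4·2 = 117
  Claremont: 7·0 + 9·2 + 13·1 + 10·1 + 5·0 + 4·3 = 53
  Glendale: 7·1 + 9·0 + 13·5 + 10·5 + 5·5 + 4·1 = 151
Glendale has the highest total.

Glendale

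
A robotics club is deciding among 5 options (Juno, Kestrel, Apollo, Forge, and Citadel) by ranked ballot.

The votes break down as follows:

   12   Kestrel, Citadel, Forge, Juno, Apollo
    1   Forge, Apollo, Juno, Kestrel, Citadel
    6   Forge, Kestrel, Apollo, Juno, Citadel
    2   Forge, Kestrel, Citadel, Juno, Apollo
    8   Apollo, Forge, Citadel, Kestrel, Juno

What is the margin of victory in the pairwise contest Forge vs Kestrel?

5

Ballots ranking Forge above Kestrel: 1+6+2+8 = 17.
Ballots ranking Kestrel above Forge: 12.
Forge wins 17–12, a margin of 5.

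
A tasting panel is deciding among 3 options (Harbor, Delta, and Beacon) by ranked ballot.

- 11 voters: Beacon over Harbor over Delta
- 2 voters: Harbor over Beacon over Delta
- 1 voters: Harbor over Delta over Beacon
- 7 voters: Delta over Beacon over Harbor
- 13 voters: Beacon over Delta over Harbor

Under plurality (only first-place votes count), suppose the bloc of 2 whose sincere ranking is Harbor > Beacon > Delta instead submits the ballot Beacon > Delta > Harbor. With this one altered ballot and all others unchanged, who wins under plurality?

Beacon

First-place totals with the altered ballot: Harbor 1, Delta 7, Beacon 26.
The winner is unchanged: still Beacon.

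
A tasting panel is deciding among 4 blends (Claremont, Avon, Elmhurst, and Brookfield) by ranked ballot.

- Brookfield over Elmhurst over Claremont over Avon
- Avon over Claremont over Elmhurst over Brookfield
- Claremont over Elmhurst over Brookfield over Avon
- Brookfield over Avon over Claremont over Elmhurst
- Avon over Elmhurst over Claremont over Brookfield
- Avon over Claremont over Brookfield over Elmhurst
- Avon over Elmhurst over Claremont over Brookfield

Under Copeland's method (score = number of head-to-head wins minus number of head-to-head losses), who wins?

Avon

Pairwise results:
  Claremont vs Avon: Avon wins 5–2.
  Claremont vs Elmhurst: Claremont wins 4–3.
  Claremont vs Brookfield: Claremont wins 5–2.
  Avon vs Elmhurst: Avon wins 5–2.
  Avon vs Brookfield: Avon wins 4–3.
  Elmhurst vs Brookfield: Elmhurst wins 4–3.
Copeland scores (wins − losses):
  Claremont: 2 − 1 = 1
  Avon: 3 − 0 = 3
  Elmhurst: 1 − 2 = -1
  Brookfield: 0 − 3 = -3
Avon has the best Copeland score.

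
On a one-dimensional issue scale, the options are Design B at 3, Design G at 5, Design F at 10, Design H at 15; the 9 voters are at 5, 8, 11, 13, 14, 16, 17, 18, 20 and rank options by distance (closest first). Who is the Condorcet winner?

Design H

With single-peaked preferences on a line, the Condorcet winner is the candidate closest to the median voter.
The median voter (position 14) is closest to Design H at 15.
Check: Design H vs Design B — voters closer to Design H: 7 of 9.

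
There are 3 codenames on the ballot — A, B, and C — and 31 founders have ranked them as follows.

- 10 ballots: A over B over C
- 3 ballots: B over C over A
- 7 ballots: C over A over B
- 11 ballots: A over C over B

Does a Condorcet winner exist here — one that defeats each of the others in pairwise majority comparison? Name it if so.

Head-to-head results (31 voters total):
A vs B: A wins 28–3.
A vs C: A wins 21–10.
B vs C: C wins 18–13.
A beats each rival — B (28–3), C (21–10) — so A is the Condorcet winner.

A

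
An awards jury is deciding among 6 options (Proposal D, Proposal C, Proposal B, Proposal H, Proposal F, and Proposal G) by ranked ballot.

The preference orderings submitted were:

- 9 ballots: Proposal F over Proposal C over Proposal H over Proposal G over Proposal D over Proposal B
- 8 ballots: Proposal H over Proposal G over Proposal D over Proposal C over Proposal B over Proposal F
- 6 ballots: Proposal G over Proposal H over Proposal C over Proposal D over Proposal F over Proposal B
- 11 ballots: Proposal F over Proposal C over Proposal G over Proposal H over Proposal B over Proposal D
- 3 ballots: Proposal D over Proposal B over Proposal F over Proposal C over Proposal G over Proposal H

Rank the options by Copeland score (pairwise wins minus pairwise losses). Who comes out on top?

Pairwise results:
  Proposal D vs Proposal C: Proposal C wins 26–11.
  Proposal D vs Proposal B: Proposal D wins 26–11.
  Proposal D vs Proposal H: Proposal H wins 34–3.
  Proposal D vs Proposal F: Proposal F wins 20–17.
  Proposal D vs Proposal G: Proposal G wins 34–3.
  Proposal C vs Proposal B: Proposal C wins 34–3.
  Proposal C vs Proposal H: Proposal C wins 23–14.
  Proposal C vs Proposal F: Proposal F wins 23–14.
  Proposal C vs Proposal G: Proposal C wins 23–14.
  Proposal B vs Proposal H: Proposal H wins 34–3.
  Proposal B vs Proposal F: Proposal F wins 26–11.
  Proposal B vs Proposal G: Proposal G wins 34–3.
  Proposal H vs Proposal F: Proposal F wins 23–14.
  Proposal H vs Proposal G: Proposal G wins 20–17.
  Proposal F vs Proposal G: Proposal F wins 23–14.
Copeland scores (wins − losses):
  Proposal D: 1 − 4 = -3
  Proposal C: 4 − 1 = 3
  Proposal B: 0 − 5 = -5
  Proposal H: 2 − 3 = -1
  Proposal F: 5 − 0 = 5
  Proposal G: 3 − 2 = 1
Proposal F has the best Copeland score.

Proposal F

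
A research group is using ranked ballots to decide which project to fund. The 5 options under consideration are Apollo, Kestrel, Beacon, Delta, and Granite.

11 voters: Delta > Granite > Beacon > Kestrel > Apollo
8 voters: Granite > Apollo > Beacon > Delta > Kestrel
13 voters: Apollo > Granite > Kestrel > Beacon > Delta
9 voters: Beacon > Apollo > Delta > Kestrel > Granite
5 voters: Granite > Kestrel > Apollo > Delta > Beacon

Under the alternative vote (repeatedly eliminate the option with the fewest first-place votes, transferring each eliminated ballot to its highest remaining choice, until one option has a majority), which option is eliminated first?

Round 1: Apollo 13, Granite 13, Delta 11, Beacon 9, Kestrel 0. Kestrel has the fewest and is eliminated.
Round 2: Apollo 13, Granite 13, Delta 11, Beacon 9. Beacon has the fewest and is eliminated.
Round 3: Apollo 22, Granite 13, Delta 11. Delta has the fewest and is eliminated.
Round 4: Granite 24, Apollo 22. Granite has a majority.

Kestrel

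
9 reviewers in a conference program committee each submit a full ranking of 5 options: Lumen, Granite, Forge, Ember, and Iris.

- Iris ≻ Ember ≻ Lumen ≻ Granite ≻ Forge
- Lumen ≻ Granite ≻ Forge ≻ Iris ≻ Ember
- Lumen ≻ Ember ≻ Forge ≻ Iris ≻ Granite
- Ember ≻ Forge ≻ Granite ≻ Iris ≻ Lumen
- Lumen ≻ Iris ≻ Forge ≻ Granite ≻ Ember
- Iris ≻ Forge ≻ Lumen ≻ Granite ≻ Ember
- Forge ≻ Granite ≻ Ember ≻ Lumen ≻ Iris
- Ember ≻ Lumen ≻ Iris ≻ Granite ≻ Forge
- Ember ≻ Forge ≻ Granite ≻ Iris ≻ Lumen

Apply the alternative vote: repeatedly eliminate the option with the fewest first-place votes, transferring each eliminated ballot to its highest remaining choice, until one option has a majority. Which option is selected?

Round 1: Lumen 3, Ember 3, Iris 2, Forge 1, Granite 0. Granite has the fewest and is eliminated.
Round 2: Lumen 3, Ember 3, Iris 2, Forge 1. Forge has the fewest and is eliminated.
Round 3: Ember 4, Lumen 3, Iris 2. Iris has the fewest and is eliminated.
Round 4: Ember 5, Lumen 4. Ember has a majority.

Ember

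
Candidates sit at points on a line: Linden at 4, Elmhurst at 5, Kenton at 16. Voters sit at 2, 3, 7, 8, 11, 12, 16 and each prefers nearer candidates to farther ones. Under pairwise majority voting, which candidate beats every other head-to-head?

Elmhurst

With single-peaked preferences on a line, the Condorcet winner is the candidate closest to the median voter.
The median voter (position 8) is closest to Elmhurst at 5.
Check: Elmhurst vs Linden — voters closer to Elmhurst: 5 of 7.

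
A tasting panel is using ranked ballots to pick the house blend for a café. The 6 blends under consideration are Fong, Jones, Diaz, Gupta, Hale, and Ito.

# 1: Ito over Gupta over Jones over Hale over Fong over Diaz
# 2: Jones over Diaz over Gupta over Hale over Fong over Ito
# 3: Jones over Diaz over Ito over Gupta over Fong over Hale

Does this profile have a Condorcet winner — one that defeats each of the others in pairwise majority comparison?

Yes

Head-to-head results (3 voters total):
Fong vs Jones: Jones wins 3–0.
Fong vs Diaz: Diaz wins 2–1.
Fong vs Gupta: Gupta wins 3–0.
Fong vs Hale: Hale wins 2–1.
Fong vs Ito: Ito wins 2–1.
Jones vs Diaz: Jones wins 3–0.
Jones vs Gupta: Jones wins 2–1.
Jones vs Hale: Jones wins 3–0.
Jones vs Ito: Jones wins 2–1.
Diaz vs Gupta: Diaz wins 2–1.
Diaz vs Hale: Diaz wins 2–1.
Diaz vs Ito: Diaz wins 2–1.
Gupta vs Hale: Gupta wins 3–0.
Gupta vs Ito: Ito wins 2–1.
Hale vs Ito: Ito wins 2–1.
Jones beats each rival — Fong (3–0), Diaz (3–0), Gupta (2–1), Hale (3–0), Ito (2–1) — so Jones is the Condorcet winner.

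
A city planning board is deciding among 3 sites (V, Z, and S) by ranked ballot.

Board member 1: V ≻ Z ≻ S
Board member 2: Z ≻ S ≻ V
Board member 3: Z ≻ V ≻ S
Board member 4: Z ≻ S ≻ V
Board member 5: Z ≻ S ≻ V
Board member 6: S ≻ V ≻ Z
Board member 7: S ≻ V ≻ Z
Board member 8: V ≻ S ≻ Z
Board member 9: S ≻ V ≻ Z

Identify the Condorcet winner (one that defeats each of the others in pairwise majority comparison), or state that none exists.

There is no Condorcet winner

Head-to-head results (9 voters total):
V vs Z: V wins 5–4.
V vs S: S wins 6–3.
Z vs S: Z wins 5–4.
No candidate beats all others: V beats Z beats S beats V, a majority cycle.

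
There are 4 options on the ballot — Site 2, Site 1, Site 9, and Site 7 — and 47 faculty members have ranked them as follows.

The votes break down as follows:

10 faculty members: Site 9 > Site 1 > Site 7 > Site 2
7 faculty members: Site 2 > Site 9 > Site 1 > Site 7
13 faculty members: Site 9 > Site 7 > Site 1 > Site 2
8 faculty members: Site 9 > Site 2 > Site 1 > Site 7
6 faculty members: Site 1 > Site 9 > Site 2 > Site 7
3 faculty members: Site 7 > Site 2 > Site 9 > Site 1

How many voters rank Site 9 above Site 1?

Ballots ranking Site 9 above Site 1: 10+7+13+8+3 = 41.
Ballots ranking Site 1 above Site 9: 6.
So 41 of 47 voters prefer Site 9 to Site 1.

41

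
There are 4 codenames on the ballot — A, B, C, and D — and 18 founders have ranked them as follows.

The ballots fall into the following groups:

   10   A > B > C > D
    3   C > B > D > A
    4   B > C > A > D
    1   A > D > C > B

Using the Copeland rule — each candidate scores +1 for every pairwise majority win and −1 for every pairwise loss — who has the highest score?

A

Pairwise results:
  A vs B: A wins 11–7.
  A vs C: A wins 11–7.
  A vs D: A wins 15–3.
  B vs C: B wins 14–4.
  B vs D: B wins 17–1.
  C vs D: C wins 17–1.
Copeland scores (wins − losses):
  A: 3 − 0 = 3
  B: 2 − 1 = 1
  C: 1 − 2 = -1
  D: 0 − 3 = -3
A has the best Copeland score.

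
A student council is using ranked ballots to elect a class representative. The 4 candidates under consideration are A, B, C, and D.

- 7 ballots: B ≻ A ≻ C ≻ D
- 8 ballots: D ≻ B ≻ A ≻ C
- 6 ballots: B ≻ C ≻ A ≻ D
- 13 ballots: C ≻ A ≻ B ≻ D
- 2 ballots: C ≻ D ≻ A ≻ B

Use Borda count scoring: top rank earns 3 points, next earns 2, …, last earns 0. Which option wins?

B

Borda scores:
  A: 7·2 + 8·1 + 6·1 + 13·2 + 2·1 = 56
  B: 7·3 + 8·2 + 6·3 + 13·1 + 2·0 = 68
  C: 7·1 + 8·0 + 6·2 + 13·3 + 2·3 = 64
  D: 7·0 + 8·3 + 6·0 + 13·0 + 2·2 = 28
B has the highest total.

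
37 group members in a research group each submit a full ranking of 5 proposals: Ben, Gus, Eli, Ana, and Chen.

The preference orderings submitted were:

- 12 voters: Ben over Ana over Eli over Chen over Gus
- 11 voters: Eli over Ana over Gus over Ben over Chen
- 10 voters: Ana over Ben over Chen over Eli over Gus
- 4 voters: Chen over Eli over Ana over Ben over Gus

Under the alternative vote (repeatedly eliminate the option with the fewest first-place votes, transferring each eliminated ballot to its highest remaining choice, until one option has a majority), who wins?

Ben

Round 1: Ben 12, Eli 11, Ana 10, Chen 4, Gus 0. Gus has the fewest and is eliminated.
Round 2: Ben 12, Eli 11, Ana 10, Chen 4. Chen has the fewest and is eliminated.
Round 3: Eli 15, Ben 12, Ana 10. Ana has the fewest and is eliminated.
Round 4: Ben 22, Eli 15. Ben has a majority.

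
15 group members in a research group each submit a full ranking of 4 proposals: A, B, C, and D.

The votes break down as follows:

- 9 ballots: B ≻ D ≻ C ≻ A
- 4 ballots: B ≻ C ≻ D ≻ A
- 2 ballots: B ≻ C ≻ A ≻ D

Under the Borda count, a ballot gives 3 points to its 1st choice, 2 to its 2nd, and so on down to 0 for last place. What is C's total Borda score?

21

Borda scores:
  A: 9·0 + 4·0 + 2·1 = 2
  B: 9·3 + 4·3 + 2·3 = 45
  C: 9·1 + 4·2 + 2·2 = 21
  D: 9·2 + 4·1 + 2·0 = 22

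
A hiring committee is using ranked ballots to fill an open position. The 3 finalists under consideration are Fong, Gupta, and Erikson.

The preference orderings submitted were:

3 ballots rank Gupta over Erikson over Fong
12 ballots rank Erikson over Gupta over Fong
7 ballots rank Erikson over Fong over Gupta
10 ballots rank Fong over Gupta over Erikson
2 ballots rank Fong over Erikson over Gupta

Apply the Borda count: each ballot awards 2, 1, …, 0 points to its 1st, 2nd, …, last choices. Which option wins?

Erikson

Borda scores:
  Fong: 3·0 + 12·0 + 7·1 + 10·2 + 2·2 = 31
  Gupta: 3·2 + 12·1 + 7·0 + 10·1 + 2·0 = 28
  Erikson: 3·1 + 12·2 + 7·2 + 10·0 + 2·1 = 43
Erikson has the highest total.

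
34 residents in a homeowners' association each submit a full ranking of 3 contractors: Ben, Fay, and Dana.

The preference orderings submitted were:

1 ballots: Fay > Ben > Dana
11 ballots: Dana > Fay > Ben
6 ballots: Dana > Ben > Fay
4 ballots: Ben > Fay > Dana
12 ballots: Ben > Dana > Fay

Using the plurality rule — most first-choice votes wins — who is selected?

Dana

First-place vote totals:
  Ben: 16
  Fay: 1
  Dana: 17
Dana has the most first-place votes.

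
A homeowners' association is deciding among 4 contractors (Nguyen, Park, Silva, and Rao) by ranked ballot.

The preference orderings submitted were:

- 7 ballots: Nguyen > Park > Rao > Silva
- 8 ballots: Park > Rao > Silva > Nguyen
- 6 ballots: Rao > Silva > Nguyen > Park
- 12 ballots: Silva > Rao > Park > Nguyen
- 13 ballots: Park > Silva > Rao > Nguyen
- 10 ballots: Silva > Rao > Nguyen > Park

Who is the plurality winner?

Silva

First-place vote totals:
  Nguyen: 7
  Park: 21
  Silva: 22
  Rao: 6
Silva has the most first-place votes.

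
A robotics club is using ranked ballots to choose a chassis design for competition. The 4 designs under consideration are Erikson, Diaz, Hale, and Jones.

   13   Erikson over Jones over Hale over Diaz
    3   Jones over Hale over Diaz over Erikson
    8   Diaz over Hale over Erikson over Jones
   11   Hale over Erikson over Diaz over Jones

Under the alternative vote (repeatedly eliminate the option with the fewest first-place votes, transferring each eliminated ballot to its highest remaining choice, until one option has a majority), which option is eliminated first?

Jones

Round 1: Erikson 13, Hale 11, Diaz 8, Jones 3. Jones has the fewest and is eliminated.
Round 2: Hale 14, Erikson 13, Diaz 8. Diaz has the fewest and is eliminated.
Round 3: Hale 22, Erikson 13. Hale has a majority.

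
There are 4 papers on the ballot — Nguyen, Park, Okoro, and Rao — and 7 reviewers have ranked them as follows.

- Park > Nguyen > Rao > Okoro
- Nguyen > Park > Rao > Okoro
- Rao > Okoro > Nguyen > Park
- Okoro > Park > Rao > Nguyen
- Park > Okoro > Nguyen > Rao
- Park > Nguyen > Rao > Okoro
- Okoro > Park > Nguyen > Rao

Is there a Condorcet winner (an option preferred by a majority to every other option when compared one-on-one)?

Yes

Head-to-head results (7 voters total):
Nguyen vs Park: Park wins 5–2.
Nguyen vs Okoro: Okoro wins 4–3.
Nguyen vs Rao: Nguyen wins 5–2.
Park vs Okoro: Park wins 4–3.
Park vs Rao: Park wins 6–1.
Okoro vs Rao: Rao wins 4–3.
Park beats each rival — Nguyen (5–2), Okoro (4–3), Rao (6–1) — so Park is the Condorcet winner.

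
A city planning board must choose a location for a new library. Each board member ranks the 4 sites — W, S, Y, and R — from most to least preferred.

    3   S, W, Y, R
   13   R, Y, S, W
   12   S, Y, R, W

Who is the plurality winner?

S

First-place vote totals:
  W: 0
  S: 15
  Y: 0
  R: 13
S has the most first-place votes.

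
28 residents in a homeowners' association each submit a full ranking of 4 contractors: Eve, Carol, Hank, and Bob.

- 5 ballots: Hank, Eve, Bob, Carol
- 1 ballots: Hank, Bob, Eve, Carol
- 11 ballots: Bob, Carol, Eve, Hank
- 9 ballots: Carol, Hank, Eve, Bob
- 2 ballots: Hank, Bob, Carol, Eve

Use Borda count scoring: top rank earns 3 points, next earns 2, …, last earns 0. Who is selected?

Borda scores:
  Eve: 5·2 + 1 + 11·1 + 9·1 + 2·0 = 31
  Carol: 5·0 + 0 + 11·2 + 9·3 + 2·1 = 51
  Hank: 5·3 + 3 + 11·0 + 9·2 + 2·3 = 42
  Bob: 5·1 + 2 + 11·3 + 9·0 + 2·2 = 44
Carol has the highest total.

Carol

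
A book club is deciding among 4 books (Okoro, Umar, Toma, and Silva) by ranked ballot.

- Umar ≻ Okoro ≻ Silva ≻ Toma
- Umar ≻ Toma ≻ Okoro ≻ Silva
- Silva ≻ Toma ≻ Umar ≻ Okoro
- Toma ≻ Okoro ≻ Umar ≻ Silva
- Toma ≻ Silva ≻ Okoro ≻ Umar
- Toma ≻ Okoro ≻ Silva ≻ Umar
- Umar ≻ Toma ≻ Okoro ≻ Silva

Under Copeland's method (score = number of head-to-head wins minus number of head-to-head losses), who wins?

Toma

Pairwise results:
  Okoro vs Umar: Umar wins 4–3.
  Okoro vs Toma: Toma wins 6–1.
  Okoro vs Silva: Okoro wins 5–2.
  Umar vs Toma: Toma wins 4–3.
  Umar vs Silva: Umar wins 4–3.
  Toma vs Silva: Toma wins 5–2.
Copeland scores (wins − losses):
  Okoro: 1 − 2 = -1
  Umar: 2 − 1 = 1
  Toma: 3 − 0 = 3
  Silva: 0 − 3 = -3
Toma has the best Copeland score.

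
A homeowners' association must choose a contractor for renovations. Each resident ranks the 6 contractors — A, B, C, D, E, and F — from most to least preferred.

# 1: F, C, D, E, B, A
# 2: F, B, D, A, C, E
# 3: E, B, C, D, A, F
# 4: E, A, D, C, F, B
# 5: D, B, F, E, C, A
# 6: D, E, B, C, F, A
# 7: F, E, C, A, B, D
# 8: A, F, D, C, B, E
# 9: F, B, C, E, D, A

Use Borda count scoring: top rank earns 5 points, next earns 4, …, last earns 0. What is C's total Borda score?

Borda scores:
  A: 0 + 2 + 1 + 4 + 0 + 0 + 2 + 5 + 0 = 14
  B: 1 + 4 + 4 + 0 + 4 + 3 + 1 + 1 + 4 = 22
  C: 4 + 1 + 3 + 2 + 1 + 2 + 3 + 2 + 3 = 21
  D: 3 + 3 + 2 + 3 + 5 + 5 + 0 + 3 + 1 = 25
  E: 2 + 0 + 5 + 5 + 2 + 4 + 4 + 0 + 2 = 24
  F: 5 + 5 + 0 + 1 + 3 + 1 + 5 + 4 + 5 = 29

21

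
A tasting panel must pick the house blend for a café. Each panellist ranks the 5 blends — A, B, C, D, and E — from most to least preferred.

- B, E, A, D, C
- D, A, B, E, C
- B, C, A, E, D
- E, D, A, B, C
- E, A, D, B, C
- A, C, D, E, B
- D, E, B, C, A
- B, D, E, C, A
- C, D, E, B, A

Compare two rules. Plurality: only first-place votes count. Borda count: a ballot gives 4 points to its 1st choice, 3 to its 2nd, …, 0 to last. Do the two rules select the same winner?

No

Plurality first-place counts: A 1, B 3, C 1, D 2, E 2 → B.
Borda totals: A 16, B 19, C 12, D 22, E 21 → D.
The two rules disagree: plurality picks B, Borda picks D.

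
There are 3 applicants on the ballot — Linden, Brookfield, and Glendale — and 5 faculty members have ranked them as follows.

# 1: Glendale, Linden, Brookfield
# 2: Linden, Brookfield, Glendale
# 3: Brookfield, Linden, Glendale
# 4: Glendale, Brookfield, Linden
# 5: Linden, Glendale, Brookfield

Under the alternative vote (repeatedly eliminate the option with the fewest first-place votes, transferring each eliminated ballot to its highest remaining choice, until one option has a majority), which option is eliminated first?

Round 1: Linden 2, Glendale 2, Brookfield 1. Brookfield has the fewest and is eliminated.
Round 2: Linden 3, Glendale 2. Linden has a majority.

Brookfield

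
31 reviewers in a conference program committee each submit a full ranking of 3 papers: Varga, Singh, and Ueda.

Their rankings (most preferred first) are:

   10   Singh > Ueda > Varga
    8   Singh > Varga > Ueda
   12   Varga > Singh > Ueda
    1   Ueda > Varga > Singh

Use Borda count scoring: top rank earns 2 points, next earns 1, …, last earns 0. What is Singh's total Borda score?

48

Borda scores:
  Varga: 10·0 + 8·1 + 12·2 + 1 = 33
  Singh: 10·2 + 8·2 + 12·1 + 0 = 48
  Ueda: 10·1 + 8·0 + 12·0 + 2 = 12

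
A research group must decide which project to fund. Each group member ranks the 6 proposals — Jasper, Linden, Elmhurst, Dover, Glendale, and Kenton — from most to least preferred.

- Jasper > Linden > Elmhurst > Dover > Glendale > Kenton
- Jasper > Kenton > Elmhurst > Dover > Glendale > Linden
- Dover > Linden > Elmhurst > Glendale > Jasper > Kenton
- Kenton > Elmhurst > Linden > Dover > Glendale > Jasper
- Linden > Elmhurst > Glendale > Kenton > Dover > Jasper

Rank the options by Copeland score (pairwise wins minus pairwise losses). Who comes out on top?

Pairwise results:
  Jasper vs Linden: Linden wins 3–2.
  Jasper vs Elmhurst: Elmhurst wins 3–2.
  Jasper vs Dover: Dover wins 3–2.
  Jasper vs Glendale: Glendale wins 3–2.
  Jasper vs Kenton: Jasper wins 3–2.
  Linden vs Elmhurst: Linden wins 3–2.
  Linden vs Dover: Linden wins 3–2.
  Linden vs Glendale: Linden wins 4–1.
  Linden vs Kenton: Linden wins 3–2.
  Elmhurst vs Dover: Elmhurst wins 4–1.
  Elmhurst vs Glendale: Elmhurst wins 5–0.
  Elmhurst vs Kenton: Elmhurst wins 3–2.
  Dover vs Glendale: Dover wins 4–1.
  Dover vs Kenton: Kenton wins 3–2.
  Glendale vs Kenton: Glendale wins 3–2.
Copeland scores (wins − losses):
  Jasper: 1 − 4 = -3
  Linden: 5 − 0 = 5
  Elmhurst: 4 − 1 = 3
  Dover: 2 − 3 = -1
  Glendale: 2 − 3 = -1
  Kenton: 1 − 4 = -3
Linden has the best Copeland score.

Linden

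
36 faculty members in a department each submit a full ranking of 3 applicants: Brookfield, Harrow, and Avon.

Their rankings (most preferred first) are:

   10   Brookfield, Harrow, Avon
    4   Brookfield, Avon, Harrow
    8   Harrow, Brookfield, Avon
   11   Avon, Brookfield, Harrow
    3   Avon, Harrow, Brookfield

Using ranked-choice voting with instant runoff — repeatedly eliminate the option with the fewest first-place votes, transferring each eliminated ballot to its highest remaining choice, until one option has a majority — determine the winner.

Round 1: Brookfield 14, Avon 14, Harrow 8. Harrow has the fewest and is eliminated.
Round 2: Brookfield 22, Avon 14. Brookfield has a majority.

Brookfield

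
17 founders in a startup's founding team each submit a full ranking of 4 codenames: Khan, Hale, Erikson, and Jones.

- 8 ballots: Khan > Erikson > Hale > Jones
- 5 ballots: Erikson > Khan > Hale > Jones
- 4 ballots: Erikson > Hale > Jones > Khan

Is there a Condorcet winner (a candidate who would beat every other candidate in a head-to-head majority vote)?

Yes

Head-to-head results (17 voters total):
Khan vs Hale: Khan wins 13–4.
Khan vs Erikson: Erikson wins 9–8.
Khan vs Jones: Khan wins 13–4.
Hale vs Erikson: Erikson wins 17–0.
Hale vs Jones: Hale wins 17–0.
Erikson vs Jones: Erikson wins 17–0.
Erikson beats each rival — Khan (9–8), Hale (17–0), Jones (17–0) — so Erikson is the Condorcet winner.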